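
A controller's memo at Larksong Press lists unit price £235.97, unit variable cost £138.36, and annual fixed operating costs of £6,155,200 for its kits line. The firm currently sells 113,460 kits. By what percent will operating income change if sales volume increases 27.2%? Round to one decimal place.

+61.2%

At 113,460 units, contribution = 113,460 × £97.61 = £11,074,830.60.
EBIT = £11,074,830.60 − £6,155,200 = £4,919,630.60.
So DOL = total CM / EBIT = £11,074,830.60 / £4,919,630.60 = 2.2512.
Operating income changes by 2.2512 × +27.2% = +61.2%.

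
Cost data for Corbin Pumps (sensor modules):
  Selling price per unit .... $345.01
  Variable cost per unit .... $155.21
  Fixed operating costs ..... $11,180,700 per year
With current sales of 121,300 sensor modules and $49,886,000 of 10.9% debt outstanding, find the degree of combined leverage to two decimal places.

3.59

Contribution at this volume is 121,300 × $189.80 = $23,022,740.00.
Operating income = contribution − fixed costs = $23,022,740.00 − $11,180,700 = $11,842,040.00. Interest = $5,437,574.00, so EBIT − I = $6,404,466.00.
Degree of total leverage = total CM / (EBIT − interest) = $23,022,740.00 / $6,404,466.00 = 3.5948.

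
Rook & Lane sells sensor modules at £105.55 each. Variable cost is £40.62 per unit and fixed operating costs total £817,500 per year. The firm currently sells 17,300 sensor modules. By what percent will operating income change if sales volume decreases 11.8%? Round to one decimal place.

Contribution at this volume is 17,300 × £64.93 = £1,123,289.00.
Operating income = contribution − fixed costs = £1,123,289.00 − £817,500 = £305,789.00.
DOL = contribution ÷ EBIT = £1,123,289.00 ÷ £305,789.00 = 3.6734.
Operating income changes by 3.6734 × -11.8% = -43.3%.

-43.3%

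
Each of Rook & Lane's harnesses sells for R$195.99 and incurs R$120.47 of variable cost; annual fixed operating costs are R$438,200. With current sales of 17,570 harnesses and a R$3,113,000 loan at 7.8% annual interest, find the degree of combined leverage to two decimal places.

2.05

Contribution at this volume is 17,570 × R$75.52 = R$1,326,886.40.
EBIT = R$1,326,886.40 − R$438,200 = R$888,686.40. Interest = R$242,814.00.
DOL = R$1,326,886.40 ÷ R$888,686.40 = 1.4931; DFL = R$888,686.40 ÷ R$645,872.40 = 1.3759.
DCL = DOL × DFL = 1.4931 × 1.3759 = 2.0544.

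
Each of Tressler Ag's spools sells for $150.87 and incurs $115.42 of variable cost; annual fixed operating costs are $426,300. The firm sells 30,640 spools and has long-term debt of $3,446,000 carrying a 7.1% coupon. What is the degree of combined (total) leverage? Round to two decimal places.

2.62

Contribution at this volume is 30,640 × $35.45 = $1,086,188.00.
EBIT = $1,086,188.00 − $426,300 = $659,888.00. Interest = $244,666.00, so EBIT − I = $415,222.00.
DCL = contribution ÷ (EBIT − I) = $1,086,188.00 ÷ $415,222.00 = 2.6159.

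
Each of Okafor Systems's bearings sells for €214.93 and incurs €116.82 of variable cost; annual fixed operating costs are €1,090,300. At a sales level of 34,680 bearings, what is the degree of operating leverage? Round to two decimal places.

Contribution at this volume is 34,680 × €98.11 = €3,402,454.80.
Operating income = contribution − fixed costs = €3,402,454.80 − €1,090,300 = €2,312,154.80.
Degree of operating leverage = €3,402,454.80 / €2,312,154.80 = 1.4716.

1.47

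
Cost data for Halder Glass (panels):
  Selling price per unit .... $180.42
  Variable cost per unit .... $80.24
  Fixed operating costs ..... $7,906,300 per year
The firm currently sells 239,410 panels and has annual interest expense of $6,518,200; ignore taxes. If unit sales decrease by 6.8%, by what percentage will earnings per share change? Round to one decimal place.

Contribution at this volume is 239,410 × $100.18 = $23,984,093.80.
Subtracting fixed costs: EBIT = $23,984,093.80 − $7,906,300 = $16,077,793.80.
After interest of $6,518,200.00, pre-tax earnings = $9,559,593.80.
Degree of combined leverage = contribution ÷ (EBIT − I) = $23,984,093.80 ÷ $9,559,593.80 = 2.5089.
EPS therefore changes by 2.5089 × (-6.8%) = -17.1%.

-17.1%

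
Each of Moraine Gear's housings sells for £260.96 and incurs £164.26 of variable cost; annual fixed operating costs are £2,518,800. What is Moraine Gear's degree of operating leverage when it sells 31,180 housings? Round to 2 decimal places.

Contribution at this volume is 31,180 × £96.70 = £3,015,106.00.
Operating income = contribution − fixed costs = £3,015,106.00 − £2,518,800 = £496,306.00.
DOL = contribution ÷ EBIT = £3,015,106.00 ÷ £496,306.00 = 6.0751.

6.08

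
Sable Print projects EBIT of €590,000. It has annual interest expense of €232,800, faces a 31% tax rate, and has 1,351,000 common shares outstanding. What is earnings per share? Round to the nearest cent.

Interest = €232,800.00, so EBT = €590,000 − €232,800.00 = €357,200.00.
Net income = €357,200.00 × (1 − 0.31) = €246,468.00.
Per share: €246,468.00 / 1,351,000 shares = €0.18.

€0.18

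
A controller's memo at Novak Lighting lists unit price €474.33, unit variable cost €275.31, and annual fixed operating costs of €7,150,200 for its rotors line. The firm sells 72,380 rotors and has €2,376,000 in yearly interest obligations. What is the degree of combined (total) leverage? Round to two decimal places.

2.95

At 72,380 units, contribution = 72,380 × €199.02 = €14,405,067.60.
Operating income = contribution − fixed costs = €14,405,067.60 − €7,150,200 = €7,254,867.60. Interest = €2,376,000.00.
DOL = €14,405,067.60 ÷ €7,254,867.60 = 1.9856; DFL = €7,254,867.60 ÷ €4,878,867.60 = 1.4870.
DCL = DOL × DFL = 1.9856 × 1.4870 = 2.9526.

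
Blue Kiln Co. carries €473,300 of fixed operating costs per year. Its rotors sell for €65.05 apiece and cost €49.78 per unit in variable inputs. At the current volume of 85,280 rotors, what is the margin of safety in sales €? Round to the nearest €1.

Unit CM = price − variable cost = €65.05 − €49.78 = €15.27. Break-even units = €473,300 ÷ €15.27 = 30,995.42; break-even revenue = 30,995.42 × €65.05 = €2,016,251.80.
Actual sales revenue = 85,280 × €65.05 = €5,547,464.00.
Margin of safety = €5,547,464.00 − €2,016,251.80 = €3,531,212.

€3,531,212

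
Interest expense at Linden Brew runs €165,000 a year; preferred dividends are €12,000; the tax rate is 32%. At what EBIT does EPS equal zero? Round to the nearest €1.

Grossing the preferred dividend up to pre-tax terms: €12,000 / (1 − 0.32) = €17,647.06.
Financial break-even EBIT = interest + D_p ÷ (1 − t) = €165,000 + €17,647.06 = €182,647.06.

€182,647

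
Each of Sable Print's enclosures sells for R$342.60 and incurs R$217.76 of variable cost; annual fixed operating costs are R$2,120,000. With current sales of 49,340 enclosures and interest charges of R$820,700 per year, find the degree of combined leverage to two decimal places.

1.91

Total contribution margin = 49,340 × R$124.84 = R$6,159,605.60.
EBIT = R$6,159,605.60 − R$2,120,000 = R$4,039,605.60. Interest = R$820,700.00, so EBIT − I = R$3,218,905.60.
Degree of total leverage = total CM / (EBIT − interest) = R$6,159,605.60 / R$3,218,905.60 = 1.9136.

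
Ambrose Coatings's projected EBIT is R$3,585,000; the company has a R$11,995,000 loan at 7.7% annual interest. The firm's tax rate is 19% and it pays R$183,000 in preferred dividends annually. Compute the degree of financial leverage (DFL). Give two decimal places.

1.47

Interest = R$923,615.00.
Preferred dividends grossed up pre-tax: R$183,000 / (1 − 0.19) = R$225,925.93.
DFL = EBIT ÷ [EBIT − I − D_p/(1−t)] = R$3,585,000 ÷ [R$3,585,000 − R$923,615.00 − R$225,925.93] = R$3,585,000 ÷ R$2,435,459.07 = 1.4720.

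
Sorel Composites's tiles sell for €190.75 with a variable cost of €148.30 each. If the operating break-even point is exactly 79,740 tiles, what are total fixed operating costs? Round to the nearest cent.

Unit CM = price − variable cost = €190.75 − €148.30 = €42.45.
Fixed costs = break-even units × CM = 79,740 × €42.45 = €3,384,963.00.

€3,384,963.00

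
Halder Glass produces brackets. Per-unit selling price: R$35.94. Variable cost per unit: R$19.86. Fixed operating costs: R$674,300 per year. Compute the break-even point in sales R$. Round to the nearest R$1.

CM per unit = R$35.94 − R$19.86 = R$16.08; CM ratio = R$16.08 / R$35.94 = 0.4474.
Break-even revenue = fixed costs × price ÷ CM = R$674,300 × R$35.94 ÷ R$16.08 = R$1,507,111.

R$1,507,111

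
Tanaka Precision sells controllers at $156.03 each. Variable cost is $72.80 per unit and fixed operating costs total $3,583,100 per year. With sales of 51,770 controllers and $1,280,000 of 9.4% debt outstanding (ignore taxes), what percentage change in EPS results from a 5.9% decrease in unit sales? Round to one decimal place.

Contribution at this volume is 51,770 × $83.23 = $4,308,817.10.
Operating income = contribution − fixed costs = $4,308,817.10 − $3,583,100 = $725,717.10.
After interest of $120,320.00, pre-tax earnings = $605,397.10.
DCL = total CM / (EBIT − I) = $4,308,817.10 / $605,397.10 = 7.1173.
EPS therefore changes by 7.1173 × (-5.9%) = -42.0%.

-42.0%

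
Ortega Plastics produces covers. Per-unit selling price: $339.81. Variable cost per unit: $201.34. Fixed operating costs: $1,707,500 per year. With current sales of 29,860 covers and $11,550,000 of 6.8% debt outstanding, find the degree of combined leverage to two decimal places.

2.52

Total contribution margin = 29,860 × $138.47 = $4,134,714.20.
EBIT = $4,134,714.20 − $1,707,500 = $2,427,214.20. Interest = $785,400.00, so EBIT − I = $1,641,814.20.
DCL = contribution ÷ (EBIT − I) = $4,134,714.20 ÷ $1,641,814.20 = 2.5184.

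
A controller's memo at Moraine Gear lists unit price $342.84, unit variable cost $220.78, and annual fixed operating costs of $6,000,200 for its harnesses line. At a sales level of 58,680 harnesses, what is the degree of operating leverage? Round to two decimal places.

6.16

At 58,680 units, contribution = 58,680 × $122.06 = $7,162,480.80.
Subtracting fixed costs: EBIT = $7,162,480.80 − $6,000,200 = $1,162,280.80.
DOL = contribution ÷ EBIT = $7,162,480.80 ÷ $1,162,280.80 = 6.1624.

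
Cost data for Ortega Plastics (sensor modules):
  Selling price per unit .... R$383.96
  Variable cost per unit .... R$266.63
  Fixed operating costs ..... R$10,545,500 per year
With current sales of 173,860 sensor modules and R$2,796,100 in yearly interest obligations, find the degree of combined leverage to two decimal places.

Total contribution margin = 173,860 × R$117.33 = R$20,398,993.80.
Subtracting fixed costs: EBIT = R$20,398,993.80 − R$10,545,500 = R$9,853,493.80. Interest = R$2,796,100.00, so EBIT − I = R$7,057,393.80.
DCL = contribution ÷ (EBIT − I) = R$20,398,993.80 ÷ R$7,057,393.80 = 2.8904.

2.89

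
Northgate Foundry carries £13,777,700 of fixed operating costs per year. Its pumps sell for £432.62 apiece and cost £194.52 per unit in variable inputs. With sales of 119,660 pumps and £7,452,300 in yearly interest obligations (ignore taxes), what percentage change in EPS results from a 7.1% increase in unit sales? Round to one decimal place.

+27.9%

At 119,660 units, contribution = 119,660 × £238.10 = £28,491,046.00.
Subtracting fixed costs: EBIT = £28,491,046.00 − £13,777,700 = £14,713,346.00.
Interest = £7,452,300.00, so EBIT − I = £7,261,046.00.
Degree of combined leverage = contribution ÷ (EBIT − I) = £28,491,046.00 ÷ £7,261,046.00 = 3.9238.
%ΔEPS = DCL × %ΔSales = 3.9238 × +7.1% = +27.9%.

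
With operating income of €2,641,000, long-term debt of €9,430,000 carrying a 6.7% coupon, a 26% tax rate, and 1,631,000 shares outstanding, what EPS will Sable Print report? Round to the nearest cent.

€0.91

Pre-tax income = €2,641,000 − €631,810.00 = €2,009,190.00.
After tax at 26%: net income = €2,009,190.00 × 0.74 = €1,486,800.60.
Per share: €1,486,800.60 / 1,631,000 shares = €0.91.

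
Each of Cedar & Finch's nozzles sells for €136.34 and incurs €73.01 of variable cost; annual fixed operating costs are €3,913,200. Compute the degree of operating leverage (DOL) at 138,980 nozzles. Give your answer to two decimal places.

Contribution at this volume is 138,980 × €63.33 = €8,801,603.40.
Operating income = contribution − fixed costs = €8,801,603.40 − €3,913,200 = €4,888,403.40.
Degree of operating leverage = €8,801,603.40 / €4,888,403.40 = 1.8005.

1.80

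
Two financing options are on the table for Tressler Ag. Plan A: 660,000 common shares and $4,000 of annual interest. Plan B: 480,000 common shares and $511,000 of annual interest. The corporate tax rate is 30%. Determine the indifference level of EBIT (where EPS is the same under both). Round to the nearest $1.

Set EPS_A = EPS_B: (EBIT − $4,000)(1 − 0.30) ÷ 660,000 = (EBIT − $511,000)(1 − 0.30) ÷ 480,000.
The (1 − t) factor cancels: (EBIT − 4,000) × 480,000 = (EBIT − 511,000) × 660,000.
Solving, EBIT = (511,000·660,000 − 4,000·480,000) / (660,000 − 480,000) = 335,340,000,000 / 180,000 = 1,863,000.00.

$1,863,000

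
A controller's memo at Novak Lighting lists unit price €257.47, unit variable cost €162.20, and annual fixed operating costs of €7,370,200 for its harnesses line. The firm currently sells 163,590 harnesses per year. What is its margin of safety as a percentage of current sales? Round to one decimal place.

52.7%

Unit CM = price − variable cost = €257.47 − €162.20 = €95.27. Break-even units = €7,370,200 ÷ €95.27 = 77,361.18; break-even revenue = 77,361.18 × €257.47 = €19,918,184.05.
Current sales = 163,590 × €257.47 = €42,119,517.30.
Margin of safety = (€42,119,517.30 − €19,918,184.05) ÷ €42,119,517.30 = 52.7%.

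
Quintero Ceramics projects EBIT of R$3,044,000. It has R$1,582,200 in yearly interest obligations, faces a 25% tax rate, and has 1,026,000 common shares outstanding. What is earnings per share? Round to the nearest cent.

R$1.07

Pre-tax income = R$3,044,000 − R$1,582,200.00 = R$1,461,800.00.
Net income = R$1,461,800.00 × (1 − 0.25) = R$1,096,350.00.
Per share: R$1,096,350.00 / 1,026,000 shares = R$1.07.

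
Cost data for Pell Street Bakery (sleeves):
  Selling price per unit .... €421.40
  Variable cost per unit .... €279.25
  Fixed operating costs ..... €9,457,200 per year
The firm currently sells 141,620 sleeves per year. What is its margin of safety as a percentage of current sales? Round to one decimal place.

Unit CM = price − variable cost = €421.40 − €279.25 = €142.15. Break-even units = €9,457,200 ÷ €142.15 = 66,529.72; break-even revenue = 66,529.72 × €421.40 = €28,035,624.90.
Current sales = 141,620 × €421.40 = €59,678,668.00.
Margin of safety = (€59,678,668.00 − €28,035,624.90) ÷ €59,678,668.00 = 53.0%.

53.0%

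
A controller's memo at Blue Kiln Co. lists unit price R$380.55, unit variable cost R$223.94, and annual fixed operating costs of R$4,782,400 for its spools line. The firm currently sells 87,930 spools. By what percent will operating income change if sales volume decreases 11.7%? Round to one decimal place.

Total contribution margin = 87,930 × R$156.61 = R$13,770,717.30.
Subtracting fixed costs: EBIT = R$13,770,717.30 − R$4,782,400 = R$8,988,317.30.
Degree of operating leverage = R$13,770,717.30 / R$8,988,317.30 = 1.5321.
%ΔEBIT = DOL × %ΔSales = 1.5321 × -11.7% = -17.9%.

-17.9%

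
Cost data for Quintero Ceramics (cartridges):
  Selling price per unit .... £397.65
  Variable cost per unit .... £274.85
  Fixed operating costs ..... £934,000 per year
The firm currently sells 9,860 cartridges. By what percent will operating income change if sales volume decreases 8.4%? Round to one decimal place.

-36.7%

Total contribution margin = 9,860 × £122.80 = £1,210,808.00.
Operating income = contribution − fixed costs = £1,210,808.00 − £934,000 = £276,808.00.
DOL = contribution ÷ EBIT = £1,210,808.00 ÷ £276,808.00 = 4.3742.
%ΔEBIT = DOL × %ΔSales = 4.3742 × -8.4% = -36.7%.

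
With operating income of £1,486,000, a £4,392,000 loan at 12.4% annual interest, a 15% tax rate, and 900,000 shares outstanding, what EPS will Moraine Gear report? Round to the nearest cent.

£0.89

Pre-tax income = £1,486,000 − £544,608.00 = £941,392.00.
Net income = £941,392.00 × (1 − 0.15) = £800,183.20.
Per share: £800,183.20 / 900,000 shares = £0.89.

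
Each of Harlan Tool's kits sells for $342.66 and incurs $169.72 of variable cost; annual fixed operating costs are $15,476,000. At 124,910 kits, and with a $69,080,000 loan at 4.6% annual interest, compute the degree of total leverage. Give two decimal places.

7.33

Contribution at this volume is 124,910 × $172.94 = $21,601,935.40.
Operating income = contribution − fixed costs = $21,601,935.40 − $15,476,000 = $6,125,935.40. Interest = $3,177,680.00.
DOL = $21,601,935.40 ÷ $6,125,935.40 = 3.5263; DFL = $6,125,935.40 ÷ $2,948,255.40 = 2.0778.
DCL = DOL × DFL = 3.5263 × 2.0778 = 7.3269.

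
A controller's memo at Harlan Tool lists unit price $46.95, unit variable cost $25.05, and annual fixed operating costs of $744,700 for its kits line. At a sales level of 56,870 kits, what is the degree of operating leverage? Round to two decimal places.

2.49

At 56,870 units, contribution = 56,870 × $21.90 = $1,245,453.00.
EBIT = $1,245,453.00 − $744,700 = $500,753.00.
Degree of operating leverage = $1,245,453.00 / $500,753.00 = 2.4872.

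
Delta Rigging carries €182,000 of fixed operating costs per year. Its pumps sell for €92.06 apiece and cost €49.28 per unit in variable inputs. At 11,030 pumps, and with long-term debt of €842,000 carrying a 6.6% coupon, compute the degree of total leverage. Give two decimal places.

2.01

At 11,030 units, contribution = 11,030 × €42.78 = €471,863.40.
EBIT = €471,863.40 − €182,000 = €289,863.40. Interest = €55,572.00, so EBIT − I = €234,291.40.
DCL = contribution ÷ (EBIT − I) = €471,863.40 ÷ €234,291.40 = 2.0140.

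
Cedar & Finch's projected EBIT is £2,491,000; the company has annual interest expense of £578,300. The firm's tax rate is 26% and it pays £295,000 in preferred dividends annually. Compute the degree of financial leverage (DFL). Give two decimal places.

Interest = £578,300.00.
Pre-tax preferred-dividend burden = £295,000 ÷ (1 − 0.26) = £398,648.65.
DFL = EBIT ÷ [EBIT − I − D_p/(1−t)] = £2,491,000 ÷ [£2,491,000 − £578,300.00 − £398,648.65] = £2,491,000 ÷ £1,514,051.35 = 1.6453.

1.65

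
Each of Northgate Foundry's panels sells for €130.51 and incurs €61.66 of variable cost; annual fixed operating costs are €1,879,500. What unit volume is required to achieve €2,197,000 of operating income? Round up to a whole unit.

59,209 panels

Each unit contributes €130.51 − €61.66 = €68.85.
Units = (FC + target) / CM = (€1,879,500 + €2,197,000) / €68.85 = 59,208.42, so 59,209 panels.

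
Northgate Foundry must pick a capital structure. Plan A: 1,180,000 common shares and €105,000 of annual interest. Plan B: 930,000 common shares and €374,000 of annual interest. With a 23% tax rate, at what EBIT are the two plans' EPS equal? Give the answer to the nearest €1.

Set EPS_A = EPS_B: (EBIT − €105,000)(1 − 0.23) ÷ 1,180,000 = (EBIT − €374,000)(1 − 0.23) ÷ 930,000.
The (1 − t) factor cancels: (EBIT − 105,000) × 930,000 = (EBIT − 374,000) × 1,180,000.
Solving, EBIT = (374,000·1,180,000 − 105,000·930,000) / (1,180,000 − 930,000) = 343,670,000,000 / 250,000 = 1,374,680.00.

€1,374,680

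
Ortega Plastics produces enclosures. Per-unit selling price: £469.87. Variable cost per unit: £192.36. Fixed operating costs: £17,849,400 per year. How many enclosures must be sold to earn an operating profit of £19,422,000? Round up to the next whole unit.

134,307 enclosures

Each unit contributes £469.87 − £192.36 = £277.51.
Units = (FC + target) / CM = (£17,849,400 + £19,422,000) / £277.51 = 134,306.51, so 134,307 enclosures.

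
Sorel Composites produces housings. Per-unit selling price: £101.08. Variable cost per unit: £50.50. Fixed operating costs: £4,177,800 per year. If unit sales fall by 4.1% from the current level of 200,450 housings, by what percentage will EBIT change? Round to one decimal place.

Total contribution margin = 200,450 × £50.58 = £10,138,761.00.
Subtracting fixed costs: EBIT = £10,138,761.00 − £4,177,800 = £5,960,961.00.
DOL = contribution ÷ EBIT = £10,138,761.00 ÷ £5,960,961.00 = 1.7009.
So EBIT moves 1.7009 × (-4.1%) = -7.0%.

-7.0%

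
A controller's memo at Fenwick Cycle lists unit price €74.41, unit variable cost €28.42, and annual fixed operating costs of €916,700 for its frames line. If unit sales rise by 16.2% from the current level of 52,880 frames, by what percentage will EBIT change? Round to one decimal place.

Contribution at this volume is 52,880 × €45.99 = €2,431,951.20.
EBIT = €2,431,951.20 − €916,700 = €1,515,251.20.
DOL = contribution ÷ EBIT = €2,431,951.20 ÷ €1,515,251.20 = 1.6050.
%ΔEBIT = DOL × %ΔSales = 1.6050 × +16.2% = +26.0%.

+26.0%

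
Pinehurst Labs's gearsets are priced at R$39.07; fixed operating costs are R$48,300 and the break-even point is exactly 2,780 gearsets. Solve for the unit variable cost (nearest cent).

R$21.70

Contribution per unit must be FC / Q = R$48,300 / 2,780 = R$17.3741.
Hence VC = price − CM = R$39.07 − R$17.3741 = R$21.70.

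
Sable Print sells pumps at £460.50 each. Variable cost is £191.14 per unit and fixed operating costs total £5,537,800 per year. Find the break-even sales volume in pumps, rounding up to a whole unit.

Contribution margin per unit = £460.50 − £191.14 = £269.36.
Units to break even: £5,537,800 ÷ £269.36 = 20,559.10, rounded up to 20,560.

20,560 pumps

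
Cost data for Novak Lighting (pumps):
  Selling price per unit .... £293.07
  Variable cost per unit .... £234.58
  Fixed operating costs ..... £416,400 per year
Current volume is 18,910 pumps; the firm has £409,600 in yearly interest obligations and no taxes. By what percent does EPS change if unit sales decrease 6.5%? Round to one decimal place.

-25.7%

Contribution at this volume is 18,910 × £58.49 = £1,106,045.90.
Subtracting fixed costs: EBIT = £1,106,045.90 − £416,400 = £689,645.90.
After interest of £409,600.00, pre-tax earnings = £280,045.90.
DCL = total CM / (EBIT − I) = £1,106,045.90 / £280,045.90 = 3.9495.
EPS therefore changes by 3.9495 × (-6.5%) = -25.7%.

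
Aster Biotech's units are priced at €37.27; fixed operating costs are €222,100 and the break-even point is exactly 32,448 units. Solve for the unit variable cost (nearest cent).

€30.43

Contribution per unit must be FC / Q = €222,100 / 32,448 = €6.8448.
Variable cost per unit = €37.27 − €6.8448 = €30.43.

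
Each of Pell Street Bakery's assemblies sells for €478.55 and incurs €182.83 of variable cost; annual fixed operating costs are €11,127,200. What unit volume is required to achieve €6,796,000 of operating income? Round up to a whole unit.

60,609 assemblies

Contribution margin per unit = €478.55 − €182.83 = €295.72.
Units = (FC + target) / CM = (€11,127,200 + €6,796,000) / €295.72 = 60,608.68, so 60,609 assemblies.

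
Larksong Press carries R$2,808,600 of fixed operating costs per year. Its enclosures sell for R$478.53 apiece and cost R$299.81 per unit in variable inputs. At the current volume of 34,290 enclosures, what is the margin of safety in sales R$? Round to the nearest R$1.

Each unit contributes R$478.53 − R$299.81 = R$178.72. Break-even units = R$2,808,600 ÷ R$178.72 = 15,715.09; break-even revenue = 15,715.09 × R$478.53 = R$7,520,139.65.
Current sales = 34,290 × R$478.53 = R$16,408,793.70.
Margin of safety = R$16,408,793.70 − R$7,520,139.65 = R$8,888,654.

R$8,888,654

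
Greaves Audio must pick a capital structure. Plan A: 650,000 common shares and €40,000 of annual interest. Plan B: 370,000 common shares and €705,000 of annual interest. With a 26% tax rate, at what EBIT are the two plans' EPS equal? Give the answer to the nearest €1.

At indifference, (EBIT − 40,000)(1 − t)/650,000 = (EBIT − 705,000)(1 − t)/370,000.
The (1 − t) factor cancels: (EBIT − 40,000) × 370,000 = (EBIT − 705,000) × 650,000.
EBIT × (650,000 − 370,000) = 705,000 × 650,000 − 40,000 × 370,000 = 443,450,000,000, so EBIT = 443,450,000,000 ÷ 280,000 = 1,583,750.00.

€1,583,750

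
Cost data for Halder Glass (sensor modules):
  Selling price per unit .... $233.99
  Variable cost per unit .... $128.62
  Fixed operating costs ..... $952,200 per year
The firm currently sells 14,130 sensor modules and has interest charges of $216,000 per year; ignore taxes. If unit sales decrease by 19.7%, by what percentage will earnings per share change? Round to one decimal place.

At 14,130 units, contribution = 14,130 × $105.37 = $1,488,878.10.
EBIT = $1,488,878.10 − $952,200 = $536,678.10.
Interest = $216,000.00, so EBIT − I = $320,678.10.
Degree of combined leverage = contribution ÷ (EBIT − I) = $1,488,878.10 ÷ $320,678.10 = 4.6429.
EPS therefore changes by 4.6429 × (-19.7%) = -91.5%.

-91.5%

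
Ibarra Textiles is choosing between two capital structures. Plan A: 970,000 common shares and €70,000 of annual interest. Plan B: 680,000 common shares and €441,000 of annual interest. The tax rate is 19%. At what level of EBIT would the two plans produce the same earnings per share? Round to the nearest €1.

Set EPS_A = EPS_B: (EBIT − €70,000)(1 − 0.19) ÷ 970,000 = (EBIT − €441,000)(1 − 0.19) ÷ 680,000.
Cancelling (1 − t) and cross-multiplying: 680,000·(EBIT − 70,000) = 970,000·(EBIT − 441,000).
EBIT × (970,000 − 680,000) = 441,000 × 970,000 − 70,000 × 680,000 = 380,170,000,000, so EBIT = 380,170,000,000 ÷ 290,000 = 1,310,931.03.

€1,310,931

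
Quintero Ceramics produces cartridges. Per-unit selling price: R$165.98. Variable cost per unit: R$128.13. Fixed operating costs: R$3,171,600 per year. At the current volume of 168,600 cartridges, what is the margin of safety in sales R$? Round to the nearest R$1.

Contribution margin per unit = R$165.98 − R$128.13 = R$37.85. Break-even units = R$3,171,600 ÷ R$37.85 = 83,793.92; break-even revenue = 83,793.92 × R$165.98 = R$13,908,115.40.
Current sales = 168,600 × R$165.98 = R$27,984,228.00.
Margin of safety = R$27,984,228.00 − R$13,908,115.40 = R$14,076,113.

R$14,076,113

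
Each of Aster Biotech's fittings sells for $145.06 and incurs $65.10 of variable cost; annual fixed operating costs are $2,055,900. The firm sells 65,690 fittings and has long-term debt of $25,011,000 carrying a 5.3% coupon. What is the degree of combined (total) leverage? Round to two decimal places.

Contribution at this volume is 65,690 × $79.96 = $5,252,572.40.
Operating income = contribution − fixed costs = $5,252,572.40 − $2,055,900 = $3,196,672.40. Interest = $1,325,583.00, so EBIT − I = $1,871,089.40.
DCL = contribution ÷ (EBIT − I) = $5,252,572.40 ÷ $1,871,089.40 = 2.8072.

2.81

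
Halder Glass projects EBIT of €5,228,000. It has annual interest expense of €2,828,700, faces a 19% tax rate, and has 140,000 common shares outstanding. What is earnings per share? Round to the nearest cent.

€13.88

Interest = €2,828,700.00, so EBT = €5,228,000 − €2,828,700.00 = €2,399,300.00.
Net income = €2,399,300.00 × (1 − 0.19) = €1,943,433.00.
Per share: €1,943,433.00 / 140,000 shares = €13.88.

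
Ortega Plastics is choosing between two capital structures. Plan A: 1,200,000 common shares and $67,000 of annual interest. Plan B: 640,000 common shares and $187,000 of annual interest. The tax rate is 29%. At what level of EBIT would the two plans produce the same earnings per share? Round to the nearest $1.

$324,143

At indifference, (EBIT − 67,000)(1 − t)/1,200,000 = (EBIT − 187,000)(1 − t)/640,000.
Cancelling (1 − t) and cross-multiplying: 640,000·(EBIT − 67,000) = 1,200,000·(EBIT − 187,000).
EBIT × (1,200,000 − 640,000) = 187,000 × 1,200,000 − 67,000 × 640,000 = 181,520,000,000, so EBIT = 181,520,000,000 ÷ 560,000 = 324,142.86.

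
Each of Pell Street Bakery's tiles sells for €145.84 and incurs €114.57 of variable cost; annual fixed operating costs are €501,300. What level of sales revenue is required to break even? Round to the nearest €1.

CM per unit = €145.84 − €114.57 = €31.27; CM ratio = €31.27 / €145.84 = 0.2144.
Break-even sales = FC ÷ CM ratio = €501,300 × €145.84 / €31.27 = €2,338,011.

€2,338,011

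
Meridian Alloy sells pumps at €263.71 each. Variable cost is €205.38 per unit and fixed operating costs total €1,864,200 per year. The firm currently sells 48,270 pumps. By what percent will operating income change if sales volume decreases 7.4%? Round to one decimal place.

Total contribution margin = 48,270 × €58.33 = €2,815,589.10.
EBIT = €2,815,589.10 − €1,864,200 = €951,389.10.
So DOL = total CM / EBIT = €2,815,589.10 / €951,389.10 = 2.9595.
So EBIT moves 2.9595 × (-7.4%) = -21.9%.

-21.9%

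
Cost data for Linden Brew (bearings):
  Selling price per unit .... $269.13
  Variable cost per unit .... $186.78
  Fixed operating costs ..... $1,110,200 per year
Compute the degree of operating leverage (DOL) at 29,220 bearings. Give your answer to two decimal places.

1.86

At 29,220 units, contribution = 29,220 × $82.35 = $2,406,267.00.
Subtracting fixed costs: EBIT = $2,406,267.00 − $1,110,200 = $1,296,067.00.
So DOL = total CM / EBIT = $2,406,267.00 / $1,296,067.00 = 1.8566.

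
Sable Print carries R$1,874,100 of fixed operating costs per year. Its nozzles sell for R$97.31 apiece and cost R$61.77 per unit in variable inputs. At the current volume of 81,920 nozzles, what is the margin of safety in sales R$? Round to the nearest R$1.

R$2,840,271

Each unit contributes R$97.31 − R$61.77 = R$35.54. Break-even units = R$1,874,100 ÷ R$35.54 = 52,732.13; break-even revenue = 52,732.13 × R$97.31 = R$5,131,363.84.
Current sales = 81,920 × R$97.31 = R$7,971,635.20.
Margin of safety = R$7,971,635.20 − R$5,131,363.84 = R$2,840,271.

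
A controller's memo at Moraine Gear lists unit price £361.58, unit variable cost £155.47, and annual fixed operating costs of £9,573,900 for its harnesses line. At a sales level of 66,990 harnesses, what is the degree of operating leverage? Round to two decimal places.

Contribution at this volume is 66,990 × £206.11 = £13,807,308.90.
Subtracting fixed costs: EBIT = £13,807,308.90 − £9,573,900 = £4,233,408.90.
DOL = contribution ÷ EBIT = £13,807,308.90 ÷ £4,233,408.90 = 3.2615.

3.26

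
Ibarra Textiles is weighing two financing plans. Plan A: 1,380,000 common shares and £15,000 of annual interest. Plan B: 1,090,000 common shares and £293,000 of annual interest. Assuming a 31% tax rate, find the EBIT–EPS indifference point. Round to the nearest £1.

£1,337,897

At indifference, (EBIT − 15,000)(1 − t)/1,380,000 = (EBIT − 293,000)(1 − t)/1,090,000.
Cancelling (1 − t) and cross-multiplying: 1,090,000·(EBIT − 15,000) = 1,380,000·(EBIT − 293,000).
EBIT × (1,380,000 − 1,090,000) = 293,000 × 1,380,000 − 15,000 × 1,090,000 = 387,990,000,000, so EBIT = 387,990,000,000 ÷ 290,000 = 1,337,896.55.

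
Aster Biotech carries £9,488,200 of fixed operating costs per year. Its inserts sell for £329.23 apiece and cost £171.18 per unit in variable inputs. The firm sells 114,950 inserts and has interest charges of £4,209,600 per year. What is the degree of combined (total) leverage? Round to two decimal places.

Contribution at this volume is 114,950 × £158.05 = £18,167,847.50.
Operating income = contribution − fixed costs = £18,167,847.50 − £9,488,200 = £8,679,647.50. Interest = £4,209,600.00, so EBIT − I = £4,470,047.50.
Degree of total leverage = total CM / (EBIT − interest) = £18,167,847.50 / £4,470,047.50 = 4.0644.

4.06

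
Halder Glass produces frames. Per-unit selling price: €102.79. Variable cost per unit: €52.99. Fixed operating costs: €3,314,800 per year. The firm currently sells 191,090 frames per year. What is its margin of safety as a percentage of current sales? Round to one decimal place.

65.2%

Each unit contributes €102.79 − €52.99 = €49.80. Break-even units = €3,314,800 ÷ €49.80 = 66,562.25; break-even revenue = 66,562.25 × €102.79 = €6,841,933.57.
Current sales = 191,090 × €102.79 = €19,642,141.10.
Margin of safety = (€19,642,141.10 − €6,841,933.57) ÷ €19,642,141.10 = 65.2%.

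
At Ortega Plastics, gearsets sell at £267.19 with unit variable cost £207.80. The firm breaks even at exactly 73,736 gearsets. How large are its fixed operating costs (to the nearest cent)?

Each unit contributes £267.19 − £207.80 = £59.39.
Fixed costs = break-even units × CM = 73,736 × £59.39 = £4,379,181.04.

£4,379,181.04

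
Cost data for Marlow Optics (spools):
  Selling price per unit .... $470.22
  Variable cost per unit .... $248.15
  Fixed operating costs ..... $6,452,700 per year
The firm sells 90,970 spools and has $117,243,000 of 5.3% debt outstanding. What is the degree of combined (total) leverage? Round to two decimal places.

2.68

Total contribution margin = 90,970 × $222.07 = $20,201,707.90.
Subtracting fixed costs: EBIT = $20,201,707.90 − $6,452,700 = $13,749,007.90. Interest = $6,213,879.00, so EBIT − I = $7,535,128.90.
DCL = contribution ÷ (EBIT − I) = $20,201,707.90 ÷ $7,535,128.90 = 2.6810.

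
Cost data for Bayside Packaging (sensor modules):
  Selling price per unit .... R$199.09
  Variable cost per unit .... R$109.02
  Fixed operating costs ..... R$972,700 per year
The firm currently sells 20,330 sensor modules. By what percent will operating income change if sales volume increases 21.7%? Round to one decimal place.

Total contribution margin = 20,330 × R$90.07 = R$1,831,123.10.
EBIT = R$1,831,123.10 − R$972,700 = R$858,423.10.
So DOL = total CM / EBIT = R$1,831,123.10 / R$858,423.10 = 2.1331.
So EBIT moves 2.1331 × (+21.7%) = +46.3%.

+46.3%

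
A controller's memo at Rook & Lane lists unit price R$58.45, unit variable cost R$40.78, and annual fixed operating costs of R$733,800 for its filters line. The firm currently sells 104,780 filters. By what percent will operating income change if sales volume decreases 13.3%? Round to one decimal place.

At 104,780 units, contribution = 104,780 × R$17.67 = R$1,851,462.60.
Subtracting fixed costs: EBIT = R$1,851,462.60 − R$733,800 = R$1,117,662.60.
So DOL = total CM / EBIT = R$1,851,462.60 / R$1,117,662.60 = 1.6565.
%ΔEBIT = DOL × %ΔSales = 1.6565 × -13.3% = -22.0%.

-22.0%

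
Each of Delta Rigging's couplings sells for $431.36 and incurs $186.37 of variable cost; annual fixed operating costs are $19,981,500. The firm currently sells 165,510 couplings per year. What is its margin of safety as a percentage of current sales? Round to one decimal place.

Unit CM = price − variable cost = $431.36 − $186.37 = $244.99. Break-even units = $19,981,500 ÷ $244.99 = 81,560.47; break-even revenue = 81,560.47 × $431.36 = $35,181,925.14.
Actual sales revenue = 165,510 × $431.36 = $71,394,393.60.
Margin of safety = ($71,394,393.60 − $35,181,925.14) ÷ $71,394,393.60 = 50.7%.

50.7%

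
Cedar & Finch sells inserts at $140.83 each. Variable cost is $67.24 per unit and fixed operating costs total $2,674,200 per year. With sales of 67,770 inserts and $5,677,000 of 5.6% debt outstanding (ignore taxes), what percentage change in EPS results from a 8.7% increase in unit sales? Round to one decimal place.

+21.7%

Contribution at this volume is 67,770 × $73.59 = $4,987,194.30.
EBIT = $4,987,194.30 − $2,674,200 = $2,312,994.30.
After interest of $317,912.00, pre-tax earnings = $1,995,082.30.
DCL = total CM / (EBIT − I) = $4,987,194.30 / $1,995,082.30 = 2.4997.
%ΔEPS = DCL × %ΔSales = 2.4997 × +8.7% = +21.7%.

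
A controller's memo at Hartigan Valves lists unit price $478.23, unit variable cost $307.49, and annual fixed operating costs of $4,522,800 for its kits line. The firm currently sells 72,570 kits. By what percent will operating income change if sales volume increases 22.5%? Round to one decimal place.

Total contribution margin = 72,570 × $170.74 = $12,390,601.80.
Operating income = contribution − fixed costs = $12,390,601.80 − $4,522,800 = $7,867,801.80.
So DOL = total CM / EBIT = $12,390,601.80 / $7,867,801.80 = 1.5748.
%ΔEBIT = DOL × %ΔSales = 1.5748 × +22.5% = +35.4%.

+35.4%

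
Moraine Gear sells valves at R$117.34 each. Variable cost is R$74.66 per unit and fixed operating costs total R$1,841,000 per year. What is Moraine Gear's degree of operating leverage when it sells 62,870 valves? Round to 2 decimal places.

3.19

Contribution at this volume is 62,870 × R$42.68 = R$2,683,291.60.
Subtracting fixed costs: EBIT = R$2,683,291.60 − R$1,841,000 = R$842,291.60.
DOL = contribution ÷ EBIT = R$2,683,291.60 ÷ R$842,291.60 = 3.1857.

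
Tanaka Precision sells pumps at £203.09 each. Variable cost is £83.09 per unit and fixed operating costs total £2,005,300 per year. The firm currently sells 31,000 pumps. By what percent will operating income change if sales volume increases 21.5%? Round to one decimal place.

+46.6%

Total contribution margin = 31,000 × £120.00 = £3,720,000.00.
EBIT = £3,720,000.00 − £2,005,300 = £1,714,700.00.
So DOL = total CM / EBIT = £3,720,000.00 / £1,714,700.00 = 2.1695.
Operating income changes by 2.1695 × +21.5% = +46.6%.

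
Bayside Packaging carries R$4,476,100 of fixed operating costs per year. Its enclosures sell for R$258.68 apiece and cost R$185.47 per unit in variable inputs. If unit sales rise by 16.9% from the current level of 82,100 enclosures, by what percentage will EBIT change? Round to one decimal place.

At 82,100 units, contribution = 82,100 × R$73.21 = R$6,010,541.00.
Operating income = contribution − fixed costs = R$6,010,541.00 − R$4,476,100 = R$1,534,441.00.
Degree of operating leverage = R$6,010,541.00 / R$1,534,441.00 = 3.9171.
Operating income changes by 3.9171 × +16.9% = +66.2%.

+66.2%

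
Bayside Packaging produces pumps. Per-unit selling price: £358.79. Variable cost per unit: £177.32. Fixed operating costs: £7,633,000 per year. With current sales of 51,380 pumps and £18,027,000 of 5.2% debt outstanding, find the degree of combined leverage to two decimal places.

12.37

Contribution at this volume is 51,380 × £181.47 = £9,323,928.60.
Subtracting fixed costs: EBIT = £9,323,928.60 − £7,633,000 = £1,690,928.60. Interest = £937,404.00, so EBIT − I = £753,524.60.
DCL = contribution ÷ (EBIT − I) = £9,323,928.60 ÷ £753,524.60 = 12.3738.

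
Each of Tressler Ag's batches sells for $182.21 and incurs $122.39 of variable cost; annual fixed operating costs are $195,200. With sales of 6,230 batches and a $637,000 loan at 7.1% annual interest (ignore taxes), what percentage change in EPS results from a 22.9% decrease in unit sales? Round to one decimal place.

Contribution at this volume is 6,230 × $59.82 = $372,678.60.
EBIT = $372,678.60 − $195,200 = $177,478.60.
Interest = $45,227.00, so EBIT − I = $132,251.60.
DCL = total CM / (EBIT − I) = $372,678.60 / $132,251.60 = 2.8180.
EPS therefore changes by 2.8180 × (-22.9%) = -64.5%.

-64.5%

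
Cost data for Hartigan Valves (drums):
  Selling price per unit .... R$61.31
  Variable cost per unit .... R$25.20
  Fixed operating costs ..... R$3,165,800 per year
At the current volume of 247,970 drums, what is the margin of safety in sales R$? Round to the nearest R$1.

Unit CM = price − variable cost = R$61.31 − R$25.20 = R$36.11. Break-even units = R$3,165,800 ÷ R$36.11 = 87,671.01; break-even revenue = 87,671.01 × R$61.31 = R$5,375,109.33.
Actual sales revenue = 247,970 × R$61.31 = R$15,203,040.70.
Margin of safety = R$15,203,040.70 − R$5,375,109.33 = R$9,827,931.

R$9,827,931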